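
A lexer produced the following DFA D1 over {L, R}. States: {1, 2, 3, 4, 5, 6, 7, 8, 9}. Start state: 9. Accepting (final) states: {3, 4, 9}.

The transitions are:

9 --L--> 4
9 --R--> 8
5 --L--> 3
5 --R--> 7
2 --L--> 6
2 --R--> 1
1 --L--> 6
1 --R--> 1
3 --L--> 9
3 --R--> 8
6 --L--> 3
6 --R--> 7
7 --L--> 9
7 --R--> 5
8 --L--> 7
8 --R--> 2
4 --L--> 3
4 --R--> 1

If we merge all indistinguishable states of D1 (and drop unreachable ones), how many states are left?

P0 = {3,4,9} | {1,2,5,6,7,8}.
Refine {1,2,5,6,7,8} on symbol L: members go to different blocks, giving {1,2,8} and {5,6,7}.
The partition is now stable with 3 blocks: {3,4,9} | {1,2,8} | {5,6,7}.

3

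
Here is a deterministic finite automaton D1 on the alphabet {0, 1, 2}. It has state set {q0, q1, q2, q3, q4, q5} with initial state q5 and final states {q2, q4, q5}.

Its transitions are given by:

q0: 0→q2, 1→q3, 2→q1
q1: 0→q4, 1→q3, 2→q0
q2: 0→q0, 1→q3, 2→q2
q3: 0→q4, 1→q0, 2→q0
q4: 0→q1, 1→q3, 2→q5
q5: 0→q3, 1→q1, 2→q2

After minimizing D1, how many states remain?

P0 = {q2,q4,q5} | {q0,q1,q3}.
Stable partition: {q2,q4,q5} | {q0,q1,q3} — 2 equivalence classes.

2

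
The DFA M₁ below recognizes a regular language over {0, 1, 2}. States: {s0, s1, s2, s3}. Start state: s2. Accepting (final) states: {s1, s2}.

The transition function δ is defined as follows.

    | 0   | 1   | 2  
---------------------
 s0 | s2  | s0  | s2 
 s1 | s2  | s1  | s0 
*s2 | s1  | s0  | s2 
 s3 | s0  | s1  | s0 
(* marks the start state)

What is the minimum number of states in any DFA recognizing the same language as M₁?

States {s3} cannot be reached from the start state, so discard them.
P0 = {s1,s2} | {s0}.
On input 1, block {s1,s2} splits into {s1} and {s2}.
The partition is now stable with 3 blocks: {s1} | {s0} | {s2}.

3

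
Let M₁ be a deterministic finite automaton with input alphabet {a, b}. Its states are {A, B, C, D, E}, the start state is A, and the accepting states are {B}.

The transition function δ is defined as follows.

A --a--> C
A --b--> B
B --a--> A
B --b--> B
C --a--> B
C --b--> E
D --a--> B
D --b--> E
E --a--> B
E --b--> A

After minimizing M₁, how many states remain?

4

States {D} cannot be reached from the start state, so discard them.
Initial partition by acceptance: {B} | {A,C,E}.
Split {A,C,E} by δ(·,a) → {C,E} and {A}.
On input b, block {C,E} splits into {C} and {E}.
The partition is now stable with 4 blocks: {B} | {C} | {A} | {E}.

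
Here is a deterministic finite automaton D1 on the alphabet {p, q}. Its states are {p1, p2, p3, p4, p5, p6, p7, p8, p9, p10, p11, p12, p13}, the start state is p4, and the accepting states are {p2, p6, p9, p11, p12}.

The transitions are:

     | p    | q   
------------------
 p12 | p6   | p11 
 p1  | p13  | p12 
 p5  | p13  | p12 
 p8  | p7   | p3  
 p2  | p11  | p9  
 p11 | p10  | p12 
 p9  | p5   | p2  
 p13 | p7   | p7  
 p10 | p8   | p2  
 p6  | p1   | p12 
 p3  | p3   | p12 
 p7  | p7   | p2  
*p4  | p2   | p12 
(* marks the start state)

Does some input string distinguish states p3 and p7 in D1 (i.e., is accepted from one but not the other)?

No

All states are reachable from the start state.
Initial partition by acceptance: {p2,p6,p9,p11,p12} | {p1,p3,p4,p5,p7,p8,p10,p13}.
On input p, block {p2,p6,p9,p11,p12} splits into {p6,p9,p11} and {p2,p12}.
On input p, block {p1,p3,p4,p5,p7,p8,p10,p13} splits into {p1,p3,p5,p7,p8,p10,p13} and {p4}.
On input q, block {p1,p3,p5,p7,p8,p10,p13} splits into {p1,p3,p5,p7,p10} and {p8,p13}.
On input p, block {p1,p3,p5,p7,p10} splits into {p1,p5,p10} and {p3,p7}.
No further refinement is possible. Final partition (6 blocks): {p6,p9,p11} | {p1,p5,p10} | {p2,p12} | {p4} | {p8,p13} | {p3,p7}.
p3 and p7 lie in the same block of the stable partition, so they are equivalent — no string distinguishes them.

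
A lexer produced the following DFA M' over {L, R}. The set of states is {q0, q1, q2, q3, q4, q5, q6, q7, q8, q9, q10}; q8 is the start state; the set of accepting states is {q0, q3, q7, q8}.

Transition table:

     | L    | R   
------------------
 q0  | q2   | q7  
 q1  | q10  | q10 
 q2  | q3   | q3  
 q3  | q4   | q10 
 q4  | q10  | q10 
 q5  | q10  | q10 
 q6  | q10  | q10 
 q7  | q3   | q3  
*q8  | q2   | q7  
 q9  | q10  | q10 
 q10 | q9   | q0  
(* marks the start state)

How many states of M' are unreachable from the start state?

Starting at q8 and following transitions, the reachable set is {q0, q2, q3, q4, q7, q8, q9, q10}. That leaves q1, q5, q6 unreachable — 3 in total.

3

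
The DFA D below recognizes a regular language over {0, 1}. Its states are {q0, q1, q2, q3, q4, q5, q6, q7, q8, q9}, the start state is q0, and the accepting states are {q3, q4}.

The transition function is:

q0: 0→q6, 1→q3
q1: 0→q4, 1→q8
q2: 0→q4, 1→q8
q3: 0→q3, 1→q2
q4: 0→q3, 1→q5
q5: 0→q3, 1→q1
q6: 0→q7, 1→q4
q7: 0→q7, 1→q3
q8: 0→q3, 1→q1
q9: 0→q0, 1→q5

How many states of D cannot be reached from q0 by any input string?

Starting at q0 and following transitions, the reachable set is {q0, q1, q2, q3, q4, q5, q6, q7, q8}. That leaves q9 unreachable — 1 in total.

1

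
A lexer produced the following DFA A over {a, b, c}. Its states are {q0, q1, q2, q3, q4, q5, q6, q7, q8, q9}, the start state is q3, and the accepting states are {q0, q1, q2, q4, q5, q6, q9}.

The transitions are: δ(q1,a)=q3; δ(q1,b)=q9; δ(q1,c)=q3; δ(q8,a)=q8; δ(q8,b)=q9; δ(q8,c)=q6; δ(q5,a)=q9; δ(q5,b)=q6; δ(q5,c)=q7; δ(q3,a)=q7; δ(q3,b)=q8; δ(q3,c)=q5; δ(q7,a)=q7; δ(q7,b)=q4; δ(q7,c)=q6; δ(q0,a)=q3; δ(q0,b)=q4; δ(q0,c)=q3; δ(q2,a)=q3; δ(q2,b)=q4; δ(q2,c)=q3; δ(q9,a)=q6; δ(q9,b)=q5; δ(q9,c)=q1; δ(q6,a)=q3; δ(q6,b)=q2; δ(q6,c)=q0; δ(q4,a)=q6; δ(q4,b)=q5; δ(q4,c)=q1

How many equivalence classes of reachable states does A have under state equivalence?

6

All states are reachable from the start state.
Start with accepting vs non-accepting: {q0,q1,q2,q4,q5,q6,q9} | {q3,q7,q8}.
On input a, block {q0,q1,q2,q4,q5,q6,q9} splits into {q0,q1,q2,q6} and {q4,q5,q9}.
Refine {q0,q1,q2,q6} on symbol b: members go to different blocks, giving {q0,q1,q2} and {q6}.
Split {q3,q7,q8} by δ(·,b) → {q7,q8} and {q3}.
Split {q4,q5,q9} by δ(·,a) → {q4,q9} and {q5}.
The partition is now stable with 6 blocks: {q0,q1,q2} | {q7,q8} | {q4,q9} | {q6} | {q3} | {q5}.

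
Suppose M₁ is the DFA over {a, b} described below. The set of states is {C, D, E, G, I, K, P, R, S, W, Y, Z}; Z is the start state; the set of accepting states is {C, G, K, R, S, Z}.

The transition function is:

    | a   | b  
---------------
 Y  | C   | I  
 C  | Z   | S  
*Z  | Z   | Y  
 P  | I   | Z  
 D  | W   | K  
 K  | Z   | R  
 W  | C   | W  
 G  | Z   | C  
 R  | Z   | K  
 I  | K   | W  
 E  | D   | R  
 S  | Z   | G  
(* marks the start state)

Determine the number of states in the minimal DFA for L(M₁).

Reachable states from the start: {C,G,I,K,R,S,W,Y,Z}. Unreachable: {D,E,P} — drop them.
P0 = {C,G,K,R,S,Z} | {I,W,Y}.
Split {C,G,K,R,S,Z} by δ(·,b) → {C,G,K,R,S} and {Z}.
No further refinement is possible. Final partition (3 blocks): {C,G,K,R,S} | {I,W,Y} | {Z}.

3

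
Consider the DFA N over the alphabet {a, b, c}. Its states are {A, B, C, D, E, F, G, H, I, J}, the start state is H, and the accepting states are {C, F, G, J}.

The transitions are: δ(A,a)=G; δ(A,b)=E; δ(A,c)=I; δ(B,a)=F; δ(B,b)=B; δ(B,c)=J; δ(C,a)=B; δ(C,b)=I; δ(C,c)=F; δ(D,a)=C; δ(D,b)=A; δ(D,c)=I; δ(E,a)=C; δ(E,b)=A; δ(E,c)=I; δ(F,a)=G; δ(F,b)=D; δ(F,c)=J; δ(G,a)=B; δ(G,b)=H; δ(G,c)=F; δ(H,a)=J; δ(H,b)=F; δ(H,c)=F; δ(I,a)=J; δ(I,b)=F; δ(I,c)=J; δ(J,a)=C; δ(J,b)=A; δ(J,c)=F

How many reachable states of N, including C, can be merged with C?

2

Start with accepting vs non-accepting: {C,F,G,J} | {A,B,D,E,H,I}.
Split {C,F,G,J} by δ(·,a) → {C,G} and {F,J}.
On input a, block {A,B,D,E,H,I} splits into {A,D,E} and {B,H,I}.
Split {B,H,I} by δ(·,b) → {H,I} and {B}.
Stable partition: {C,G} | {A,D,E} | {F,J} | {H,I} | {B} — 5 equivalence classes.
State C belongs to the block {C,G}, which has 2 states.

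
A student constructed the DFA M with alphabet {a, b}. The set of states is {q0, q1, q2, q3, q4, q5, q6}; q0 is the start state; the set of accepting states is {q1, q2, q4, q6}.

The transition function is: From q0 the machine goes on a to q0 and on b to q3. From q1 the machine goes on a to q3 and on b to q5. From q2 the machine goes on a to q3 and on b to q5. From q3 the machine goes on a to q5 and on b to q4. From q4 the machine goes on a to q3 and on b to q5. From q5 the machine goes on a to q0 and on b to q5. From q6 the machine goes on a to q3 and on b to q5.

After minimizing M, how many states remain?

4

First remove the unreachable states {q1,q2,q6}; 4 states remain.
Start with accepting vs non-accepting: {q4} | {q0,q3,q5}.
Split {q0,q3,q5} by δ(·,b) → {q0,q5} and {q3}.
On input b, block {q0,q5} splits into {q0} and {q5}.
The partition is now stable with 4 blocks: {q4} | {q0} | {q3} | {q5}.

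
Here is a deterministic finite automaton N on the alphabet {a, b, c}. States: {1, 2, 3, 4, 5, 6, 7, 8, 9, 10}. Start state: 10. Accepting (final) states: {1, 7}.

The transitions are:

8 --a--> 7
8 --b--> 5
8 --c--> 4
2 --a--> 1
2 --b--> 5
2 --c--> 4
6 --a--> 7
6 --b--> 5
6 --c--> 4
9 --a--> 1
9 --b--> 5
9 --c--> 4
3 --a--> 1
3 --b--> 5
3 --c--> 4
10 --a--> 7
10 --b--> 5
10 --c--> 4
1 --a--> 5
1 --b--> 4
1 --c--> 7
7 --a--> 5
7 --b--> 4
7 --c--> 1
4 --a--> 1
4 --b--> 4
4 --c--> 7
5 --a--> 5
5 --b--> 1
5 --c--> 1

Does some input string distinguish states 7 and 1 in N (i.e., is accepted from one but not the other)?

First remove the unreachable states {2,3,6,8,9}; 5 states remain.
Start with accepting vs non-accepting: {1,7} | {4,5,10}.
On input a, block {4,5,10} splits into {4,10} and {5}.
On input b, block {4,10} splits into {4} and {10}.
Stable partition: {1,7} | {4} | {5} | {10} — 4 equivalence classes.
7 and 1 lie in the same block of the stable partition, so they are equivalent — no string distinguishes them.

No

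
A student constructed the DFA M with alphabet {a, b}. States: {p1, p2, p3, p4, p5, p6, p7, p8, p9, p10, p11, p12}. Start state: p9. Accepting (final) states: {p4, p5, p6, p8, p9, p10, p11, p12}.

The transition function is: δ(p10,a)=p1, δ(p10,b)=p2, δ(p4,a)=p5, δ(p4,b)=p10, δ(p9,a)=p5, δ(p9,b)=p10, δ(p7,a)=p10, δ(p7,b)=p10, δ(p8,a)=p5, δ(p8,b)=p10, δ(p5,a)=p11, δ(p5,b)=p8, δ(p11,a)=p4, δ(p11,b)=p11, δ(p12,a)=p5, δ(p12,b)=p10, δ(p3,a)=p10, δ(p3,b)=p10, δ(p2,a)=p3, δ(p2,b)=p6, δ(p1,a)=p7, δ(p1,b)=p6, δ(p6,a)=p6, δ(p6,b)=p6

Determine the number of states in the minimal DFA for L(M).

Reachable states from the start: {p1,p2,p3,p4,p5,p6,p7,p8,p9,p10,p11}. Unreachable: {p12} — drop them.
P0 = {p4,p5,p6,p8,p9,p10,p11} | {p1,p2,p3,p7}.
On input a, block {p4,p5,p6,p8,p9,p10,p11} splits into {p4,p5,p6,p8,p9,p11} and {p10}.
Split {p4,p5,p6,p8,p9,p11} by δ(·,b) → {p4,p8,p9} and {p5,p6,p11}.
On input a, block {p1,p2,p3,p7} splits into {p1,p2} and {p3,p7}.
Split {p5,p6,p11} by δ(·,a) → {p5,p6} and {p11}.
On input a, block {p5,p6} splits into {p5} and {p6}.
Stable partition: {p4,p8,p9} | {p1,p2} | {p10} | {p5} | {p3,p7} | {p11} | {p6} — 7 equivalence classes.

7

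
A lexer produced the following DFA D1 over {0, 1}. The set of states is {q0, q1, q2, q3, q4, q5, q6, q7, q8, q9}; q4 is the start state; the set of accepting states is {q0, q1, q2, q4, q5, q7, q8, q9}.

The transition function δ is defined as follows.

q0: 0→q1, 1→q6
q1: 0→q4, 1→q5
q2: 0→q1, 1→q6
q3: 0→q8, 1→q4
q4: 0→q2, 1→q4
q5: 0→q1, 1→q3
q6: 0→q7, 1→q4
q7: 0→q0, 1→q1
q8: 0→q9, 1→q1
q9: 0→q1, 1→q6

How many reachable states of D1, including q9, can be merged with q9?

All states are reachable from the start state.
Initial partition by acceptance: {q0,q1,q2,q4,q5,q7,q8,q9} | {q3,q6}.
Refine {q0,q1,q2,q4,q5,q7,q8,q9} on symbol 1: members go to different blocks, giving {q0,q2,q5,q9} and {q1,q4,q7,q8}.
Split {q1,q4,q7,q8} by δ(·,0) → {q4,q7,q8} and {q1}.
Split {q4,q7,q8} by δ(·,1) → {q7,q8} and {q4}.
Stable partition: {q0,q2,q5,q9} | {q3,q6} | {q7,q8} | {q1} | {q4} — 5 equivalence classes.
State q9 belongs to the block {q0,q2,q5,q9}, which has 4 states.

4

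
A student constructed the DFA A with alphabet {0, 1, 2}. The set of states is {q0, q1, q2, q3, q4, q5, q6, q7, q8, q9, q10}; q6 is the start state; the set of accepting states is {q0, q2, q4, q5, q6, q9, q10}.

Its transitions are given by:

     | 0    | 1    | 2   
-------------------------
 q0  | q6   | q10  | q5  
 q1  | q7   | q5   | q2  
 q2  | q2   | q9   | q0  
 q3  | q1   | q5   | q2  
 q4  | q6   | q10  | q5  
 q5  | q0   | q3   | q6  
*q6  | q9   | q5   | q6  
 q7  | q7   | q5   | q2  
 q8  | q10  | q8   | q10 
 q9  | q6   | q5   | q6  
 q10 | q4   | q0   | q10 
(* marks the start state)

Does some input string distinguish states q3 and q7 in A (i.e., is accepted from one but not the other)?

No

States {q8} cannot be reached from the start state, so discard them.
P0 = {q0,q2,q4,q5,q6,q9,q10} | {q1,q3,q7}.
On input 1, block {q0,q2,q4,q5,q6,q9,q10} splits into {q0,q2,q4,q6,q9,q10} and {q5}.
Split {q0,q2,q4,q6,q9,q10} by δ(·,1) → {q0,q2,q4,q10} and {q6,q9}.
Split {q0,q2,q4,q10} by δ(·,0) → {q0,q4} and {q2,q10}.
Refine {q2,q10} on symbol 0: members go to different blocks, giving {q2} and {q10}.
Stable partition: {q0,q4} | {q1,q3,q7} | {q5} | {q6,q9} | {q2} | {q10} — 6 equivalence classes.
q3 and q7 lie in the same block of the stable partition, so they are equivalent — no string distinguishes them.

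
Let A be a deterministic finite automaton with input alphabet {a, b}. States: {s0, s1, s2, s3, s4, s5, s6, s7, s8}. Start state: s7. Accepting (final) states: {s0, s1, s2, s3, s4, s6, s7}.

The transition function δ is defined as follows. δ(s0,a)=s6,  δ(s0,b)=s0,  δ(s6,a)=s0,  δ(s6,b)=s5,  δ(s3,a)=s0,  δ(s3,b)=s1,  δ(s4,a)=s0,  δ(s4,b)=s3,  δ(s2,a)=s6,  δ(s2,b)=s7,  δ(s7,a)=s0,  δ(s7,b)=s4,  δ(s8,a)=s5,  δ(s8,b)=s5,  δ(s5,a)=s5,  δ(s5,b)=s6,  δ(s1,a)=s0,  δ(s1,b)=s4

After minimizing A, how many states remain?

4

States {s2,s8} cannot be reached from the start state, so discard them.
P0 = {s0,s1,s3,s4,s6,s7} | {s5}.
Refine {s0,s1,s3,s4,s6,s7} on symbol b: members go to different blocks, giving {s0,s1,s3,s4,s7} and {s6}.
On input a, block {s0,s1,s3,s4,s7} splits into {s1,s3,s4,s7} and {s0}.
No further refinement is possible. Final partition (4 blocks): {s1,s3,s4,s7} | {s5} | {s6} | {s0}.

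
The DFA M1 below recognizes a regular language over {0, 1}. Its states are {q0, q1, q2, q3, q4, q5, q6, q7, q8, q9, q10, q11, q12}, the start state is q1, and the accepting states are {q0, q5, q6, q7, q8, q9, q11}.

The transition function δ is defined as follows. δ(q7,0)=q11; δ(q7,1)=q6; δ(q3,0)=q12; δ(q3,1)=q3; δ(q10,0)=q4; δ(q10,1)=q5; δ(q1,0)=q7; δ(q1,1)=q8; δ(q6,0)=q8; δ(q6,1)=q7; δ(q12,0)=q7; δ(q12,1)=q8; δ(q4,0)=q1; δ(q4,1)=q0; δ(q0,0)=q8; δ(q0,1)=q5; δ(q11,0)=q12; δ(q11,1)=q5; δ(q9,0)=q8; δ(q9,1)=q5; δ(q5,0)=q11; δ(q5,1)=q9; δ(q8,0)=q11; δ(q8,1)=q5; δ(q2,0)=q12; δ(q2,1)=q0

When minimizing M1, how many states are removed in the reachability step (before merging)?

No path from q1 leads to q0, q2, q3, q4, q10; the other 8 states are all reachable.

5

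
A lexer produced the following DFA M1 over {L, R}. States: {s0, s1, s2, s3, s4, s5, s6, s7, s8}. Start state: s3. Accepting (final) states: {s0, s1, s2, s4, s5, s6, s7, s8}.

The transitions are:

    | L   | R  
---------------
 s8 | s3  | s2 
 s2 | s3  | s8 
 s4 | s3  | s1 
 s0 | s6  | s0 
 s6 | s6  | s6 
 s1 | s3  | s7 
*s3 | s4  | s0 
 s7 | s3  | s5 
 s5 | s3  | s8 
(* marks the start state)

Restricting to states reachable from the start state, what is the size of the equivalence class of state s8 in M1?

6

Every state is reachable, so we keep all 9.
P0 = {s0,s1,s2,s4,s5,s6,s7,s8} | {s3}.
Refine {s0,s1,s2,s4,s5,s6,s7,s8} on symbol L: members go to different blocks, giving {s1,s2,s4,s5,s7,s8} and {s0,s6}.
The partition is now stable with 3 blocks: {s1,s2,s4,s5,s7,s8} | {s3} | {s0,s6}.
The equivalence class containing s8 is {s1,s2,s4,s5,s7,s8}, of size 6.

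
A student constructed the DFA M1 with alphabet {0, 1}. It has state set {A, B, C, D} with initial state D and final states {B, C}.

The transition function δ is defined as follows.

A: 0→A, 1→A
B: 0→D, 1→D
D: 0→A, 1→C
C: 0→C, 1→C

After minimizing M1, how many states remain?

3

Reachable states from the start: {A,C,D}. Unreachable: {B} — drop them.
P0 = {C} | {A,D}.
On input 1, block {A,D} splits into {A} and {D}.
Stable partition: {C} | {A} | {D} — 3 equivalence classes.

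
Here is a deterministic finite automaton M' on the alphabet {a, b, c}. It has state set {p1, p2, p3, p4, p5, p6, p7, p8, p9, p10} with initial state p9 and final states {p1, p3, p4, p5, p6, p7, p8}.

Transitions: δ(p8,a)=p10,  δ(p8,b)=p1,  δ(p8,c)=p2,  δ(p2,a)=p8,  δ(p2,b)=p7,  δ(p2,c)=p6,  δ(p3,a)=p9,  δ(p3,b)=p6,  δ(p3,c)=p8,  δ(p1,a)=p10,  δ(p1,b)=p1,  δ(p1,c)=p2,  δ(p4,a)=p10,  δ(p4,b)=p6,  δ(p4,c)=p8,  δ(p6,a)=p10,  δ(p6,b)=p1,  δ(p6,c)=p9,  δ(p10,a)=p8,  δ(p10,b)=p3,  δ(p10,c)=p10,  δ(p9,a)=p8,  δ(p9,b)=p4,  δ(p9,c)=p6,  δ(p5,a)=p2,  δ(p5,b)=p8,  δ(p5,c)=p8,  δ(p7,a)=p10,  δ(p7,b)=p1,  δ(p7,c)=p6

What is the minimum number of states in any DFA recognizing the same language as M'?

First remove the unreachable states {p5}; 9 states remain.
P0 = {p1,p3,p4,p6,p7,p8} | {p2,p9,p10}.
Split {p1,p3,p4,p6,p7,p8} by δ(·,c) → {p1,p6,p8} and {p3,p4,p7}.
Refine {p2,p9,p10} on symbol c: members go to different blocks, giving {p2,p9} and {p10}.
On input a, block {p3,p4,p7} splits into {p4,p7} and {p3}.
No further refinement is possible. Final partition (5 blocks): {p1,p6,p8} | {p2,p9} | {p4,p7} | {p10} | {p3}.

5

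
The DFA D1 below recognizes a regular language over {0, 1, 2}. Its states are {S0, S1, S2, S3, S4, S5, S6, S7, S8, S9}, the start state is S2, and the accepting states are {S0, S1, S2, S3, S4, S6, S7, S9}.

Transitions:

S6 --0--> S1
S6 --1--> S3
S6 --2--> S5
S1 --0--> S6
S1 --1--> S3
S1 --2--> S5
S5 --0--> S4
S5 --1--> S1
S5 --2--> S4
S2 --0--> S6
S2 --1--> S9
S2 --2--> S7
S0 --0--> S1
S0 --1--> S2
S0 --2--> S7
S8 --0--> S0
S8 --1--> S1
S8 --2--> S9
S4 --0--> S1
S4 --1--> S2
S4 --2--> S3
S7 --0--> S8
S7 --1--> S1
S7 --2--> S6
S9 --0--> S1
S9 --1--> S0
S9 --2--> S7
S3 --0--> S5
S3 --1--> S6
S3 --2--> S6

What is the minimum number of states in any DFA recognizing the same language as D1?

4

All states are reachable from the start state.
Start with accepting vs non-accepting: {S0,S1,S2,S3,S4,S6,S7,S9} | {S5,S8}.
Split {S0,S1,S2,S3,S4,S6,S7,S9} by δ(·,0) → {S0,S1,S2,S4,S6,S9} and {S3,S7}.
On input 1, block {S0,S1,S2,S4,S6,S9} splits into {S0,S2,S4,S9} and {S1,S6}.
No further refinement is possible. Final partition (4 blocks): {S0,S2,S4,S9} | {S5,S8} | {S3,S7} | {S1,S6}.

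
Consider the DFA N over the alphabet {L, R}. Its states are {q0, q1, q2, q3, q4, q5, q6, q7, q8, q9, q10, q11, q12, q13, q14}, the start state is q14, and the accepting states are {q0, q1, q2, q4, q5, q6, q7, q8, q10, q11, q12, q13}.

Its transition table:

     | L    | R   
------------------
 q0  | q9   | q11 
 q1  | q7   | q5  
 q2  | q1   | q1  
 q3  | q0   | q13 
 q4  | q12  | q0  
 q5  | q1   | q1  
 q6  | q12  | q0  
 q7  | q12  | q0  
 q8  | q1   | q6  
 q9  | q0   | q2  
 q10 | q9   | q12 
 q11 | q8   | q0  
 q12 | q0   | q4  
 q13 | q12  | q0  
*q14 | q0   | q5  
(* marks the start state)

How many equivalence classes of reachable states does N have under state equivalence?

States {q3,q10,q13} cannot be reached from the start state, so discard them.
Initial partition by acceptance: {q0,q1,q2,q4,q5,q6,q7,q8,q11,q12} | {q9,q14}.
On input L, block {q0,q1,q2,q4,q5,q6,q7,q8,q11,q12} splits into {q1,q2,q4,q5,q6,q7,q8,q11,q12} and {q0}.
Split {q1,q2,q4,q5,q6,q7,q8,q11,q12} by δ(·,L) → {q1,q2,q4,q5,q6,q7,q8,q11} and {q12}.
Split {q1,q2,q4,q5,q6,q7,q8,q11} by δ(·,L) → {q1,q2,q5,q8,q11} and {q4,q6,q7}.
On input L, block {q1,q2,q5,q8,q11} splits into {q2,q5,q8,q11} and {q1}.
Refine {q2,q5,q8,q11} on symbol L: members go to different blocks, giving {q2,q5,q8} and {q11}.
Split {q2,q5,q8} by δ(·,R) → {q2,q5} and {q8}.
No further refinement is possible. Final partition (8 blocks): {q2,q5} | {q9,q14} | {q0} | {q12} | {q4,q6,q7} | {q1} | {q11} | {q8}.

8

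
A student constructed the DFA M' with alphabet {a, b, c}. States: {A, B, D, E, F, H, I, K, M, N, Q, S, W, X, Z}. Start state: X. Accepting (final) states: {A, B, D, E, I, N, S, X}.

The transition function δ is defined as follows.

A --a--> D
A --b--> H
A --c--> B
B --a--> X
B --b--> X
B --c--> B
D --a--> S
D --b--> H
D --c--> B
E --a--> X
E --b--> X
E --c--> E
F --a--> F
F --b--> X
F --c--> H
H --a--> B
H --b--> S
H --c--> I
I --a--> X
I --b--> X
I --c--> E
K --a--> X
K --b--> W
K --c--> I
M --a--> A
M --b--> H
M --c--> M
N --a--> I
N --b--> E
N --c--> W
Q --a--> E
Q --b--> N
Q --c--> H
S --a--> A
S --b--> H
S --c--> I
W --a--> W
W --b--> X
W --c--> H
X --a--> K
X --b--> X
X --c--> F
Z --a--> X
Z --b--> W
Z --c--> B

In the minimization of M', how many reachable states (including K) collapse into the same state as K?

First remove the unreachable states {M,N,Q,Z}; 11 states remain.
P0 = {A,B,D,E,I,S,X} | {F,H,K,W}.
On input a, block {A,B,D,E,I,S,X} splits into {A,B,D,E,I,S} and {X}.
On input a, block {A,B,D,E,I,S} splits into {A,D,S} and {B,E,I}.
On input a, block {F,H,K,W} splits into {F,W} and {K} and {H}.
No further refinement is possible. Final partition (6 blocks): {A,D,S} | {F,W} | {X} | {B,E,I} | {K} | {H}.
The equivalence class containing K is {K}, of size 1.

1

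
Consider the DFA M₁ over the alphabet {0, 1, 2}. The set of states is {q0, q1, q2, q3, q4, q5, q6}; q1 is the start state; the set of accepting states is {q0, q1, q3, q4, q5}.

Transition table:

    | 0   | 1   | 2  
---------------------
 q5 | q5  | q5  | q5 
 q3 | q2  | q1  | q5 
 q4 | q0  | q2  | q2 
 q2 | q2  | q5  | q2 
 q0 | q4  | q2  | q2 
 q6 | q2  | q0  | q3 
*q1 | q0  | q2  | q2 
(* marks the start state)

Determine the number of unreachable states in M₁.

2

No path from q1 leads to q3, q6; the other 5 states are all reachable.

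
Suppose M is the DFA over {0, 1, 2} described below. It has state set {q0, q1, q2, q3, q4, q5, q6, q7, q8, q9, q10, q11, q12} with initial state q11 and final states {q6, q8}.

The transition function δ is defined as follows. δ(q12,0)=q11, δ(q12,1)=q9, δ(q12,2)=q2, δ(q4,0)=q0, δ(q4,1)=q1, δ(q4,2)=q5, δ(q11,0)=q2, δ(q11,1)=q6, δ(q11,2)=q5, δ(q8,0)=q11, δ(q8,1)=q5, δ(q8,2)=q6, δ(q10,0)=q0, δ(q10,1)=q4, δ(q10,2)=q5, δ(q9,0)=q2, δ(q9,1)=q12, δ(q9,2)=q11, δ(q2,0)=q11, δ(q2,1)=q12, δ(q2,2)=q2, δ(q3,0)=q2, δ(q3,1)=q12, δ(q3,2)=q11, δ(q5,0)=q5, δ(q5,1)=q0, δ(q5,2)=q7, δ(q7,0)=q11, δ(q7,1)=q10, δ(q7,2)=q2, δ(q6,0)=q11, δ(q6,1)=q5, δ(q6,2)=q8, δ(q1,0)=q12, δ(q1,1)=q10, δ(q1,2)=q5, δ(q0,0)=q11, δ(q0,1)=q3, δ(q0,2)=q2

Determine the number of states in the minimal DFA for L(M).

8

Every state is reachable, so we keep all 13.
Start with accepting vs non-accepting: {q6,q8} | {q0,q1,q2,q3,q4,q5,q7,q9,q10,q11,q12}.
Split {q0,q1,q2,q3,q4,q5,q7,q9,q10,q11,q12} by δ(·,1) → {q0,q1,q2,q3,q4,q5,q7,q9,q10,q12} and {q11}.
On input 0, block {q0,q1,q2,q3,q4,q5,q7,q9,q10,q12} splits into {q1,q3,q4,q5,q9,q10} and {q0,q2,q7,q12}.
Split {q1,q3,q4,q5,q9,q10} by δ(·,0) → {q1,q3,q4,q9,q10} and {q5}.
Refine {q1,q3,q4,q9,q10} on symbol 1: members go to different blocks, giving {q1,q4,q10} and {q3,q9}.
Refine {q0,q2,q7,q12} on symbol 1: members go to different blocks, giving {q0,q12} and {q2} and {q7}.
No further refinement is possible. Final partition (8 blocks): {q6,q8} | {q1,q4,q10} | {q11} | {q0,q12} | {q5} | {q3,q9} | {q2} | {q7}.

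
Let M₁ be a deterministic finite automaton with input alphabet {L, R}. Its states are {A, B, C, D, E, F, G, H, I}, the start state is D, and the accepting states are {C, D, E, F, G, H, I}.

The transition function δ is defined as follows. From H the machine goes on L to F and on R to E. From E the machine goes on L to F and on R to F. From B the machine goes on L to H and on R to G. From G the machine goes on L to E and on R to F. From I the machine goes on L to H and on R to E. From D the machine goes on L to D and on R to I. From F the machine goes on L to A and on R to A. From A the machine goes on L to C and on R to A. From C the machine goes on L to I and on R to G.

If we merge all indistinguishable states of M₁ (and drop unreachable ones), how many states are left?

8

Reachable states from the start: {A,C,D,E,F,G,H,I}. Unreachable: {B} — drop them.
Start with accepting vs non-accepting: {C,D,E,F,G,H,I} | {A}.
Refine {C,D,E,F,G,H,I} on symbol L: members go to different blocks, giving {C,D,E,G,H,I} and {F}.
On input L, block {C,D,E,G,H,I} splits into {C,D,G,I} and {E,H}.
Split {C,D,G,I} by δ(·,L) → {C,D} and {G,I}.
On input L, block {C,D} splits into {C} and {D}.
Refine {E,H} on symbol R: members go to different blocks, giving {E} and {H}.
On input L, block {G,I} splits into {G} and {I}.
No further refinement is possible. Final partition (8 blocks): {C} | {A} | {F} | {E} | {G} | {D} | {H} | {I}.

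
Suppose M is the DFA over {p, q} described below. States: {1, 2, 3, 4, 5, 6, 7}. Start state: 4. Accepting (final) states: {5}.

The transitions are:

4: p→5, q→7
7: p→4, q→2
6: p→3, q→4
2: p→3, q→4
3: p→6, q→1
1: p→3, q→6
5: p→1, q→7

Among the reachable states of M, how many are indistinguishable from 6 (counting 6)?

2

Every state is reachable, so we keep all 7.
Start with accepting vs non-accepting: {5} | {1,2,3,4,6,7}.
Refine {1,2,3,4,6,7} on symbol p: members go to different blocks, giving {1,2,3,6,7} and {4}.
On input p, block {1,2,3,6,7} splits into {1,2,3,6} and {7}.
Split {1,2,3,6} by δ(·,q) → {1,3} and {2,6}.
On input p, block {1,3} splits into {1} and {3}.
No further refinement is possible. Final partition (6 blocks): {5} | {1} | {4} | {7} | {2,6} | {3}.
The equivalence class containing 6 is {2,6}, of size 2.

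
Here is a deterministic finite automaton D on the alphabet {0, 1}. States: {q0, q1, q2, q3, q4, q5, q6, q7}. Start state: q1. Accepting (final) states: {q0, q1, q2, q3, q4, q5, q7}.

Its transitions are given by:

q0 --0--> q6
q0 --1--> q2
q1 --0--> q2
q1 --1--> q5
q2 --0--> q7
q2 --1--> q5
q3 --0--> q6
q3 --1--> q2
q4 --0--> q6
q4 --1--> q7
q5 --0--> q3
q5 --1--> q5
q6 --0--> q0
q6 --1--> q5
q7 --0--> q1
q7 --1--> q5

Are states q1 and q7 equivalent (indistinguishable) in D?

Reachable states from the start: {q0,q1,q2,q3,q5,q6,q7}. Unreachable: {q4} — drop them.
Start with accepting vs non-accepting: {q0,q1,q2,q3,q5,q7} | {q6}.
Split {q0,q1,q2,q3,q5,q7} by δ(·,0) → {q1,q2,q5,q7} and {q0,q3}.
Split {q1,q2,q5,q7} by δ(·,0) → {q1,q2,q7} and {q5}.
No further refinement is possible. Final partition (4 blocks): {q1,q2,q7} | {q6} | {q0,q3} | {q5}.
q1 and q7 lie in the same block of the stable partition, so they are equivalent — no string distinguishes them.

Yes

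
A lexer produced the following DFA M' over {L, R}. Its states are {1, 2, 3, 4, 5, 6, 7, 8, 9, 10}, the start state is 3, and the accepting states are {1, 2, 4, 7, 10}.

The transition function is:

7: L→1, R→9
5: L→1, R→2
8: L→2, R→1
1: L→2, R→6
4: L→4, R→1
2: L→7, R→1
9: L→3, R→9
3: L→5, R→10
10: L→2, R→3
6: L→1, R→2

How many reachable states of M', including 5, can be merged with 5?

2

Reachable states from the start: {1,2,3,5,6,7,9,10}. Unreachable: {4,8} — drop them.
Initial partition by acceptance: {1,2,7,10} | {3,5,6,9}.
Refine {1,2,7,10} on symbol R: members go to different blocks, giving {1,7,10} and {2}.
Refine {1,7,10} on symbol L: members go to different blocks, giving {1,10} and {7}.
Split {3,5,6,9} by δ(·,L) → {3,9} and {5,6}.
Refine {1,10} on symbol R: members go to different blocks, giving {1} and {10}.
Refine {3,9} on symbol L: members go to different blocks, giving {3} and {9}.
No further refinement is possible. Final partition (7 blocks): {1} | {3} | {2} | {7} | {5,6} | {10} | {9}.
The equivalence class containing 5 is {5,6}, of size 2.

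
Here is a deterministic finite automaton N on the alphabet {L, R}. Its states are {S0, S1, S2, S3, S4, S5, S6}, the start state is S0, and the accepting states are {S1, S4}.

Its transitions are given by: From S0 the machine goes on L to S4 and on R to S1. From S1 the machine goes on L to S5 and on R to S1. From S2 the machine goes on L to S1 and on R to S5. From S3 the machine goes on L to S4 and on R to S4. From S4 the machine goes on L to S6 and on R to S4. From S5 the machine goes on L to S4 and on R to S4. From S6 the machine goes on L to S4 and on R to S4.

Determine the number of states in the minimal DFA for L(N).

2

Reachable states from the start: {S0,S1,S4,S5,S6}. Unreachable: {S2,S3} — drop them.
P0 = {S1,S4} | {S0,S5,S6}.
Stable partition: {S1,S4} | {S0,S5,S6} — 2 equivalence classes.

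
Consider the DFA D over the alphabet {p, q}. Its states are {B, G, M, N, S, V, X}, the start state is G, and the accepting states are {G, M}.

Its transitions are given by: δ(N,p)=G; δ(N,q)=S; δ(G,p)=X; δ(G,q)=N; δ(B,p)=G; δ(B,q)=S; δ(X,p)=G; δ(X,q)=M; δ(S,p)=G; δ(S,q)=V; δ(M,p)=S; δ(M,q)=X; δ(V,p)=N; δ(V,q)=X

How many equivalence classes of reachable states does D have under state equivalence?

6

First remove the unreachable states {B}; 6 states remain.
P0 = {G,M} | {N,S,V,X}.
Split {N,S,V,X} by δ(·,p) → {N,S,X} and {V}.
Refine {N,S,X} on symbol q: members go to different blocks, giving {X} and {S} and {N}.
Refine {G,M} on symbol p: members go to different blocks, giving {G} and {M}.
Stable partition: {G} | {X} | {V} | {S} | {N} | {M} — 6 equivalence classes.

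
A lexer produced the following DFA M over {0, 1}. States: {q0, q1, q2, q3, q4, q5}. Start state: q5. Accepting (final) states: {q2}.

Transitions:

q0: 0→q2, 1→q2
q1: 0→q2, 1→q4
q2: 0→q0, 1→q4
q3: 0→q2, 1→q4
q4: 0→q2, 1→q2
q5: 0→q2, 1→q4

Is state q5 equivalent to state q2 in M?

Reachable states from the start: {q0,q2,q4,q5}. Unreachable: {q1,q3} — drop them.
Start with accepting vs non-accepting: {q2} | {q0,q4,q5}.
Refine {q0,q4,q5} on symbol 1: members go to different blocks, giving {q0,q4} and {q5}.
No further refinement is possible. Final partition (3 blocks): {q2} | {q0,q4} | {q5}.
q5 and q2 end up in different blocks, so they are distinguishable. For instance, the string 'ε' is accepted from only q2.

No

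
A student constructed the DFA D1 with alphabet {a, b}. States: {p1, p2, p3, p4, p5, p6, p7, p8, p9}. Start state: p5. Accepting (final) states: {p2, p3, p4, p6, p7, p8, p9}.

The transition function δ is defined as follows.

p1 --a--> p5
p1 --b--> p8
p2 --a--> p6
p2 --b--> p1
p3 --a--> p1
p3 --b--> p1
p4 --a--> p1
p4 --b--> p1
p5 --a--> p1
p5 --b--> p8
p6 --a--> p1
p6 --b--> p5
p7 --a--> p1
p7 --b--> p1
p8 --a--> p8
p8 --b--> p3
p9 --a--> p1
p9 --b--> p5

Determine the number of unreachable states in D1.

No path from p5 leads to p2, p4, p6, p7, p9; the other 4 states are all reachable.

5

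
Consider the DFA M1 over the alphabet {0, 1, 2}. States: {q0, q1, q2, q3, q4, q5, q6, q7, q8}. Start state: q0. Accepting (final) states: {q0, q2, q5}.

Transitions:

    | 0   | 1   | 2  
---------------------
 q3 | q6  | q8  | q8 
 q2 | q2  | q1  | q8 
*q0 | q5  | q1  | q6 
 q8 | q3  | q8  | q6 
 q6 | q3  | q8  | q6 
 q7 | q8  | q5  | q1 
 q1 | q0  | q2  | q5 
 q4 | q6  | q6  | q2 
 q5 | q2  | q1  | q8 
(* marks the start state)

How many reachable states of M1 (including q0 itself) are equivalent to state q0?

Reachable states from the start: {q0,q1,q2,q3,q5,q6,q8}. Unreachable: {q4,q7} — drop them.
P0 = {q0,q2,q5} | {q1,q3,q6,q8}.
Split {q1,q3,q6,q8} by δ(·,0) → {q3,q6,q8} and {q1}.
No further refinement is possible. Final partition (3 blocks): {q0,q2,q5} | {q3,q6,q8} | {q1}.
State q0 belongs to the block {q0,q2,q5}, which has 3 states.

3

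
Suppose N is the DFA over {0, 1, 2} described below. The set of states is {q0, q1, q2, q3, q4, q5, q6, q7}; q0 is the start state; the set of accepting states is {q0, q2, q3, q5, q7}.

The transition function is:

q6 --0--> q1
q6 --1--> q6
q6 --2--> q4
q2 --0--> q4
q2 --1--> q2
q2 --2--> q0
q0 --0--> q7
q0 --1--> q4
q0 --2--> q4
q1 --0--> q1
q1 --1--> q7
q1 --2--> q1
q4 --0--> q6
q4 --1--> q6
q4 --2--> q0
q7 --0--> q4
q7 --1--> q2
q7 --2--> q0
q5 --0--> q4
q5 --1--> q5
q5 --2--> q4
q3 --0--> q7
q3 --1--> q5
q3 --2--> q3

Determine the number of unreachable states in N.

2

Starting at q0 and following transitions, the reachable set is {q0, q1, q2, q4, q6, q7}. That leaves q3, q5 unreachable — 2 in total.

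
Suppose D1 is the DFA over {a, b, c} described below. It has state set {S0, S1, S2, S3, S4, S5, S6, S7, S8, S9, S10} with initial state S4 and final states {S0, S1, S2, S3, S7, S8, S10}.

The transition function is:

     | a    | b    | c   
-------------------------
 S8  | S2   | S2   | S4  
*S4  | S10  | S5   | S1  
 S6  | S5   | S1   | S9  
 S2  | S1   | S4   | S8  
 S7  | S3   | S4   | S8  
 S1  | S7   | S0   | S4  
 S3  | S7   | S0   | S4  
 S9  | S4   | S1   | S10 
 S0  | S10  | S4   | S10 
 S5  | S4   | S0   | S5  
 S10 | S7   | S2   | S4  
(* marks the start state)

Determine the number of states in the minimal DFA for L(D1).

4

States {S6,S9} cannot be reached from the start state, so discard them.
Start with accepting vs non-accepting: {S0,S1,S2,S3,S7,S8,S10} | {S4,S5}.
Split {S0,S1,S2,S3,S7,S8,S10} by δ(·,b) → {S1,S3,S8,S10} and {S0,S2,S7}.
On input a, block {S4,S5} splits into {S4} and {S5}.
No further refinement is possible. Final partition (4 blocks): {S1,S3,S8,S10} | {S4} | {S0,S2,S7} | {S5}.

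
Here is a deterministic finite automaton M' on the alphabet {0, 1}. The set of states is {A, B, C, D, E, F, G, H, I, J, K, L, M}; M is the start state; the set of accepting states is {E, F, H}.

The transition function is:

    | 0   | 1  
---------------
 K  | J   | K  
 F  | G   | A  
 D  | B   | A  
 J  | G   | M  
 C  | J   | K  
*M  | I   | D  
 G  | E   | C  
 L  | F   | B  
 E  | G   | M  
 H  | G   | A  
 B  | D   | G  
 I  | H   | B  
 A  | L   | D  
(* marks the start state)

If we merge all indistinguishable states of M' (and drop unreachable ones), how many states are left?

All states are reachable from the start state.
Start with accepting vs non-accepting: {E,F,H} | {A,B,C,D,G,I,J,K,L,M}.
Refine {A,B,C,D,G,I,J,K,L,M} on symbol 0: members go to different blocks, giving {A,B,C,D,J,K,M} and {G,I,L}.
Refine {A,B,C,D,J,K,M} on symbol 0: members go to different blocks, giving {B,C,D,K} and {A,J,M}.
Refine {B,C,D,K} on symbol 0: members go to different blocks, giving {B,D} and {C,K}.
On input 1, block {B,D} splits into {B} and {D}.
On input 1, block {G,I,L} splits into {I,L} and {G}.
Split {A,J,M} by δ(·,0) → {A,M} and {J}.
The partition is now stable with 8 blocks: {E,F,H} | {B} | {I,L} | {A,M} | {C,K} | {D} | {G} | {J}.

8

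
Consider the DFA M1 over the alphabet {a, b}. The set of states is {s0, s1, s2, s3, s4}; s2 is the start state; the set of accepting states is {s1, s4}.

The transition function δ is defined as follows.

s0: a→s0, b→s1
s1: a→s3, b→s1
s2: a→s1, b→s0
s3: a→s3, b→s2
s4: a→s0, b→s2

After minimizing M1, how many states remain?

4

States {s4} cannot be reached from the start state, so discard them.
P0 = {s1} | {s0,s2,s3}.
Refine {s0,s2,s3} on symbol a: members go to different blocks, giving {s0,s3} and {s2}.
On input b, block {s0,s3} splits into {s0} and {s3}.
Stable partition: {s1} | {s0} | {s2} | {s3} — 4 equivalence classes.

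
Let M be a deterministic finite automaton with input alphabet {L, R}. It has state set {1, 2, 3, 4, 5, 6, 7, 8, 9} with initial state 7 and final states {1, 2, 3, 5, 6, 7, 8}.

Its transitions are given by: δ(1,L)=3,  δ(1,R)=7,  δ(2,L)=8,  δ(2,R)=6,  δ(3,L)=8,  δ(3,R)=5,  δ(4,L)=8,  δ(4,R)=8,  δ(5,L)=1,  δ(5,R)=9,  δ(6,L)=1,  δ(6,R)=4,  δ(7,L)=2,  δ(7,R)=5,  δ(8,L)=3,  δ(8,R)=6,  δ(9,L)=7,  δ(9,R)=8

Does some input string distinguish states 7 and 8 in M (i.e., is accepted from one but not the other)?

No

Initial partition by acceptance: {1,2,3,5,6,7,8} | {4,9}.
On input R, block {1,2,3,5,6,7,8} splits into {1,2,3,7,8} and {5,6}.
On input R, block {1,2,3,7,8} splits into {2,3,7,8} and {1}.
Stable partition: {2,3,7,8} | {4,9} | {5,6} | {1} — 4 equivalence classes.
7 and 8 lie in the same block of the stable partition, so they are equivalent — no string distinguishes them.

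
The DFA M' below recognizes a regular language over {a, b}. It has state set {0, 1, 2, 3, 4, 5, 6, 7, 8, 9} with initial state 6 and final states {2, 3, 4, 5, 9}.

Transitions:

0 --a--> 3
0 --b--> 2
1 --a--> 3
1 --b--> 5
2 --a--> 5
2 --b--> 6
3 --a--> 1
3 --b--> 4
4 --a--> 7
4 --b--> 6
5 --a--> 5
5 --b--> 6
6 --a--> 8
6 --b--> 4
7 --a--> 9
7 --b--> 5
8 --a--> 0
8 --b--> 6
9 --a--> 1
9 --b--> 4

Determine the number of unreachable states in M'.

0

Exploring from 6, all states are eventually visited, so none are unreachable.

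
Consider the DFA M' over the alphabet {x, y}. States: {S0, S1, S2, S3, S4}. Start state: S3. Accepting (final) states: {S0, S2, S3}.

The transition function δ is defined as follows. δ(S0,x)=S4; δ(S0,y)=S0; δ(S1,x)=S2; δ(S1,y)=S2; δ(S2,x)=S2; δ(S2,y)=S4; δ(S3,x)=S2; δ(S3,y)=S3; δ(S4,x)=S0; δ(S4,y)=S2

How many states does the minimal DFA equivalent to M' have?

4

States {S1} cannot be reached from the start state, so discard them.
Initial partition by acceptance: {S0,S2,S3} | {S4}.
On input x, block {S0,S2,S3} splits into {S2,S3} and {S0}.
Refine {S2,S3} on symbol y: members go to different blocks, giving {S2} and {S3}.
Stable partition: {S2} | {S4} | {S0} | {S3} — 4 equivalence classes.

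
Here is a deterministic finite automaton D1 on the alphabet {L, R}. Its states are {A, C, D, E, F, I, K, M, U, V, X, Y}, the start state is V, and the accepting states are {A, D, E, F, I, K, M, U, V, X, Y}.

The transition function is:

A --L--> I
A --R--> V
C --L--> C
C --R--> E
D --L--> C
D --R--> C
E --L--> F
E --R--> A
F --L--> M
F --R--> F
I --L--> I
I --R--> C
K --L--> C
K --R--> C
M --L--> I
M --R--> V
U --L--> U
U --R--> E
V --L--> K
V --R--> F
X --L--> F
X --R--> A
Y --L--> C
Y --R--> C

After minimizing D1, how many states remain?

Reachable states from the start: {A,C,E,F,I,K,M,V}. Unreachable: {D,U,X,Y} — drop them.
Start with accepting vs non-accepting: {A,E,F,I,K,M,V} | {C}.
Split {A,E,F,I,K,M,V} by δ(·,L) → {A,E,F,I,M,V} and {K}.
Refine {A,E,F,I,M,V} on symbol L: members go to different blocks, giving {A,E,F,I,M} and {V}.
On input R, block {A,E,F,I,M} splits into {E,F} and {A,M} and {I}.
Split {E,F} by δ(·,L) → {E} and {F}.
The partition is now stable with 7 blocks: {E} | {C} | {K} | {V} | {A,M} | {I} | {F}.

7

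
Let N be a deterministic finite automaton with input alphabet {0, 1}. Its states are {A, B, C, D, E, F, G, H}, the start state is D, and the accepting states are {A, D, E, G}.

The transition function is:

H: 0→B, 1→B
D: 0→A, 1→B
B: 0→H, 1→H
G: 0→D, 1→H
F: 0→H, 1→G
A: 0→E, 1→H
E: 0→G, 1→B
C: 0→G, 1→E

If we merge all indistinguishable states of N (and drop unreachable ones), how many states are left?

2

Reachable states from the start: {A,B,D,E,G,H}. Unreachable: {C,F} — drop them.
Start with accepting vs non-accepting: {A,D,E,G} | {B,H}.
Stable partition: {A,D,E,G} | {B,H} — 2 equivalence classes.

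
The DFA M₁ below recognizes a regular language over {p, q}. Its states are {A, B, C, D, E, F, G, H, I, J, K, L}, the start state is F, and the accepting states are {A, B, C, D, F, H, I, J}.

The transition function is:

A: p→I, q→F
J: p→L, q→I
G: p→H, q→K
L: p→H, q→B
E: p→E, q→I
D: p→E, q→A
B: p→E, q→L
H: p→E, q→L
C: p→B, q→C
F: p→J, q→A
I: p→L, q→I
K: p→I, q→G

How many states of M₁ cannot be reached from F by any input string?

4

Starting at F and following transitions, the reachable set is {A, B, E, F, H, I, J, L}. That leaves C, D, G, K unreachable — 4 in total.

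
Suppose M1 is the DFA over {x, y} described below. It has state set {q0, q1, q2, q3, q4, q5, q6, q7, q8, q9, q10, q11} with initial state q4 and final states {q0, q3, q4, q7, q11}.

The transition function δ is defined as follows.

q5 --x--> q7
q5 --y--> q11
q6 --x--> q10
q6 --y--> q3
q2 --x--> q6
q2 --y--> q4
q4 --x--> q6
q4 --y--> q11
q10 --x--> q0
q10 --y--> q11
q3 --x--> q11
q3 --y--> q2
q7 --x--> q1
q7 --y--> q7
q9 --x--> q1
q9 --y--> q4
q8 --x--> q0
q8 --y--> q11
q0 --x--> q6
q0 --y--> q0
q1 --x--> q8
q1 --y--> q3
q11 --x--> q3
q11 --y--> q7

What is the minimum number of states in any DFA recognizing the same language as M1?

7

States {q5,q9} cannot be reached from the start state, so discard them.
Start with accepting vs non-accepting: {q0,q3,q4,q7,q11} | {q1,q2,q6,q8,q10}.
Split {q0,q3,q4,q7,q11} by δ(·,x) → {q0,q4,q7} and {q3,q11}.
Refine {q0,q4,q7} on symbol y: members go to different blocks, giving {q0,q7} and {q4}.
Refine {q1,q2,q6,q8,q10} on symbol x: members go to different blocks, giving {q1,q2,q6} and {q8,q10}.
Split {q1,q2,q6} by δ(·,x) → {q1,q6} and {q2}.
Split {q3,q11} by δ(·,y) → {q3} and {q11}.
Stable partition: {q0,q7} | {q1,q6} | {q3} | {q4} | {q8,q10} | {q2} | {q11} — 7 equivalence classes.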